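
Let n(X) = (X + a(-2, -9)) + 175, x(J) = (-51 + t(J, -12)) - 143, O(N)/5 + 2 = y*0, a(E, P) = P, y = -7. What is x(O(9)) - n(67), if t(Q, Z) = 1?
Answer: -426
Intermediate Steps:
O(N) = -10 (O(N) = -10 + 5*(-7*0) = -10 + 5*0 = -10 + 0 = -10)
x(J) = -193 (x(J) = (-51 + 1) - 143 = -50 - 143 = -193)
n(X) = 166 + X (n(X) = (X - 9) + 175 = (-9 + X) + 175 = 166 + X)
x(O(9)) - n(67) = -193 - (166 + 67) = -193 - 1*233 = -193 - 233 = -426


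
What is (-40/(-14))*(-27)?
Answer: -540/7 ≈ -77.143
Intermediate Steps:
(-40/(-14))*(-27) = -1/14*(-40)*(-27) = (20/7)*(-27) = -540/7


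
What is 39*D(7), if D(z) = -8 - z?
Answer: -585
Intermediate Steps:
39*D(7) = 39*(-8 - 1*7) = 39*(-8 - 7) = 39*(-15) = -585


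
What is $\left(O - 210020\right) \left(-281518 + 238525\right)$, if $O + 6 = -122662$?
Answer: $14303255184$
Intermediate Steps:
$O = -122668$ ($O = -6 - 122662 = -122668$)
$\left(O - 210020\right) \left(-281518 + 238525\right) = \left(-122668 - 210020\right) \left(-281518 + 238525\right) = \left(-332688\right) \left(-42993\right) = 14303255184$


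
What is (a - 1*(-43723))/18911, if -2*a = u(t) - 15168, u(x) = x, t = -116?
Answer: 51365/18911 ≈ 2.7161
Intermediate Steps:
a = 7642 (a = -(-116 - 15168)/2 = -1/2*(-15284) = 7642)
(a - 1*(-43723))/18911 = (7642 - 1*(-43723))/18911 = (7642 + 43723)*(1/18911) = 51365*(1/18911) = 51365/18911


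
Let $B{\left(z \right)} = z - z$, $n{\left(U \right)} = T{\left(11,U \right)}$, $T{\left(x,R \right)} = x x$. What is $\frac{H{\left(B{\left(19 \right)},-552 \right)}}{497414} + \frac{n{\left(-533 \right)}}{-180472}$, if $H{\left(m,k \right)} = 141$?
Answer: $- \frac{17370271}{44884649704} \approx -0.000387$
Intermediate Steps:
$T{\left(x,R \right)} = x^{2}$
$n{\left(U \right)} = 121$ ($n{\left(U \right)} = 11^{2} = 121$)
$B{\left(z \right)} = 0$
$\frac{H{\left(B{\left(19 \right)},-552 \right)}}{497414} + \frac{n{\left(-533 \right)}}{-180472} = \frac{141}{497414} + \frac{121}{-180472} = 141 \cdot \frac{1}{497414} + 121 \left(- \frac{1}{180472}\right) = \frac{141}{497414} - \frac{121}{180472} = - \frac{17370271}{44884649704}$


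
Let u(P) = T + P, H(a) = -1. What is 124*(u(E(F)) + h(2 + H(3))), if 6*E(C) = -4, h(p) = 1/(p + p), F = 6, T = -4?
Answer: -1550/3 ≈ -516.67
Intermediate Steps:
h(p) = 1/(2*p)
E(C) = -⅔ (E(C) = (⅙)*(-4) = -⅔)
u(P) = -4 + P
124*(u(E(F)) + h(2 + H(3))) = 124*((-4 - ⅔) + 1/(2*(2 - 1))) = 124*(-14/3 + (½)/1) = 124*(-14/3 + (½)*1) = 124*(-14/3 + ½) = 124*(-25/6) = -1550/3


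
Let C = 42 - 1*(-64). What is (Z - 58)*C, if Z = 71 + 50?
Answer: 6678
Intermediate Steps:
Z = 121
C = 106 (C = 42 + 64 = 106)
(Z - 58)*C = (121 - 58)*106 = 63*106 = 6678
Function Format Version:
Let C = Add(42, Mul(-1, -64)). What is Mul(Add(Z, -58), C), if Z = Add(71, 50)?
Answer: 6678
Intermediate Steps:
Z = 121
C = 106 (C = Add(42, 64) = 106)
Mul(Add(Z, -58), C) = Mul(Add(121, -58), 106) = Mul(63, 106) = 6678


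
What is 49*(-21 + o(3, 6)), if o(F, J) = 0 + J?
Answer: -735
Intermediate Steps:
o(F, J) = J
49*(-21 + o(3, 6)) = 49*(-21 + 6) = 49*(-15) = -735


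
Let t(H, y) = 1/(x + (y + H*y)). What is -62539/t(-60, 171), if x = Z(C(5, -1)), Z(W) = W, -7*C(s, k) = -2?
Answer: 4416566719/7 ≈ 6.3094e+8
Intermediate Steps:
C(s, k) = 2/7 (C(s, k) = -⅐*(-2) = 2/7)
x = 2/7 ≈ 0.28571
t(H, y) = 1/(2/7 + y + H*y) (t(H, y) = 1/(2/7 + (y + H*y)) = 1/(2/7 + y + H*y))
-62539/t(-60, 171) = -62539/(7/(2 + 7*171 + 7*(-60)*171)) = -62539/(7/(2 + 1197 - 71820)) = -62539/(7/(-70621)) = -62539/(7*(-1/70621)) = -62539/(-7/70621) = -62539*(-70621/7) = 4416566719/7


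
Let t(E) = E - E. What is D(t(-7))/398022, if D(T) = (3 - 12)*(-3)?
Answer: 9/132674 ≈ 6.7835e-5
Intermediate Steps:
t(E) = 0
D(T) = 27 (D(T) = -9*(-3) = 27)
D(t(-7))/398022 = 27/398022 = 27*(1/398022) = 9/132674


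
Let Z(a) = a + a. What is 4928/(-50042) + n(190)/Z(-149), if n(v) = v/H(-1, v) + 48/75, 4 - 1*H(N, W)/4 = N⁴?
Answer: -171967691/1118438700 ≈ -0.15376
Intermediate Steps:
Z(a) = 2*a
H(N, W) = 16 - 4*N⁴
n(v) = 16/25 + v/12 (n(v) = v/(16 - 4*(-1)⁴) + 48/75 = v/(16 - 4*1) + 48*(1/75) = v/(16 - 4) + 16/25 = v/12 + 16/25 = 16/25 + v/12)
4928/(-50042) + n(190)/Z(-149) = 4928/(-50042) + (16/25 + (1/12)*190)/((2*(-149))) = 4928*(-1/50042) + (16/25 + 95/6)/(-298) = -2464/25021 + (2471/150)*(-1/298) = -2464/25021 - 2471/44700 = -171967691/1118438700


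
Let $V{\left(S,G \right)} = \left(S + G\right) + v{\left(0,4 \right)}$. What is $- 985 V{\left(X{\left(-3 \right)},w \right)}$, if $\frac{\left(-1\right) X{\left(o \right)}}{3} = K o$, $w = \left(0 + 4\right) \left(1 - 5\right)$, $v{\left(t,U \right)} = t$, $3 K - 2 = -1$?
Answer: $12805$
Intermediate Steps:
$K = \frac{1}{3}$ ($K = \frac{2}{3} + \frac{1}{3} \left(-1\right) = \frac{2}{3} - \frac{1}{3} = \frac{1}{3} \approx 0.33333$)
$w = -16$ ($w = 4 \left(-4\right) = -16$)
$X{\left(o \right)} = - o$ ($X{\left(o \right)} = - 3 \frac{o}{3} = - o$)
$V{\left(S,G \right)} = G + S$ ($V{\left(S,G \right)} = \left(S + G\right) + 0 = \left(G + S\right) + 0 = G + S$)
$- 985 V{\left(X{\left(-3 \right)},w \right)} = - 985 \left(-16 - -3\right) = - 985 \left(-16 + 3\right) = \left(-985\right) \left(-13\right) = 12805$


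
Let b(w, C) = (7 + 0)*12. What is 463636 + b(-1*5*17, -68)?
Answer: 463720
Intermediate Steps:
b(w, C) = 84 (b(w, C) = 7*12 = 84)
463636 + b(-1*5*17, -68) = 463636 + 84 = 463720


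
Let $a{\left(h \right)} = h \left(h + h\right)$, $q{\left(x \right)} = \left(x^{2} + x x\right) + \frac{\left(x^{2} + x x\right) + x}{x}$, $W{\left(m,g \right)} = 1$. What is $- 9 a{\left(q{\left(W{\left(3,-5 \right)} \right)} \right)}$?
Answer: $-450$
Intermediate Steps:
$q{\left(x \right)} = 2 x^{2} + \frac{x + 2 x^{2}}{x}$ ($q{\left(x \right)} = \left(x^{2} + x^{2}\right) + \frac{\left(x^{2} + x^{2}\right) + x}{x} = 2 x^{2} + \frac{2 x^{2} + x}{x} = 2 x^{2} + \frac{x + 2 x^{2}}{x}$)
$a{\left(h \right)} = 2 h^{2}$ ($a{\left(h \right)} = h 2 h = 2 h^{2}$)
$- 9 a{\left(q{\left(W{\left(3,-5 \right)} \right)} \right)} = - 9 \cdot 2 \left(1 + 2 \cdot 1 + 2 \cdot 1^{2}\right)^{2} = - 9 \cdot 2 \left(1 + 2 + 2 \cdot 1\right)^{2} = - 9 \cdot 2 \left(1 + 2 + 2\right)^{2} = - 9 \cdot 2 \cdot 5^{2} = - 9 \cdot 2 \cdot 25 = \left(-9\right) 50 = -450$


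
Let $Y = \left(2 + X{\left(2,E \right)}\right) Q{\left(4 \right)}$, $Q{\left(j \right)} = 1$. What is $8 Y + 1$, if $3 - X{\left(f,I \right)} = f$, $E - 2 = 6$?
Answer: $25$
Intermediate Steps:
$E = 8$ ($E = 2 + 6 = 8$)
$X{\left(f,I \right)} = 3 - f$
$Y = 3$ ($Y = \left(2 + \left(3 - 2\right)\right) 1 = \left(2 + 1\right) 1 = 3 \cdot 1 = 3$)
$8 Y + 1 = 8 \cdot 3 + 1 = 24 + 1 = 25$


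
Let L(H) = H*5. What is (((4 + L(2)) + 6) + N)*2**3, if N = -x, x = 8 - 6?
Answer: 144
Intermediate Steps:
L(H) = 5*H
x = 2
N = -2 (N = -1*2 = -2)
(((4 + L(2)) + 6) + N)*2**3 = (((4 + 5*2) + 6) - 2)*2**3 = (((4 + 10) + 6) - 2)*8 = ((14 + 6) - 2)*8 = (20 - 2)*8 = 18*8 = 144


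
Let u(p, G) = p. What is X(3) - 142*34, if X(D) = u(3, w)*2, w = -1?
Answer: -4822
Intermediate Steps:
X(D) = 6 (X(D) = 3*2 = 6)
X(3) - 142*34 = 6 - 142*34 = 6 - 4828 = -4822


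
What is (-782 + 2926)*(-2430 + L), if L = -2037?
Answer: -9577248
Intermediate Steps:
(-782 + 2926)*(-2430 + L) = (-782 + 2926)*(-2430 - 2037) = 2144*(-4467) = -9577248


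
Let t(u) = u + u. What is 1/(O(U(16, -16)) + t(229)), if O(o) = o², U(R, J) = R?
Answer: 1/714 ≈ 0.0014006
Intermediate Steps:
t(u) = 2*u
1/(O(U(16, -16)) + t(229)) = 1/(16² + 2*229) = 1/(256 + 458) = 1/714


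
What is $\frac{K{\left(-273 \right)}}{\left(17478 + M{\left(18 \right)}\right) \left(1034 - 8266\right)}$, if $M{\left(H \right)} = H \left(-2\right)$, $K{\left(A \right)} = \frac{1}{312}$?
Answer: $- \frac{1}{39355849728} \approx -2.5409 \cdot 10^{-11}$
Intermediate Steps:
$K{\left(A \right)} = \frac{1}{312}$
$M{\left(H \right)} = - 2 H$
$\frac{K{\left(-273 \right)}}{\left(17478 + M{\left(18 \right)}\right) \left(1034 - 8266\right)} = \frac{1}{312 \left(17478 - 36\right) \left(1034 - 8266\right)} = \frac{1}{312 \left(17478 - 36\right) \left(-7232\right)} = \frac{1}{312 \cdot 17442 \left(-7232\right)} = \frac{1}{312 \left(-126140544\right)} = \frac{1}{312} \left(- \frac{1}{126140544}\right) = - \frac{1}{39355849728}$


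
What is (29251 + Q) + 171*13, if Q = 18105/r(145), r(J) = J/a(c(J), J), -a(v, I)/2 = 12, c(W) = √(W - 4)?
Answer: 825842/29 ≈ 28477.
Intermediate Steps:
c(W) = √(-4 + W)
a(v, I) = -24 (a(v, I) = -2*12 = -24)
r(J) = -J/24 (r(J) = J/(-24) = J*(-1/24) = -J/24)
Q = -86904/29 (Q = 18105/((-1/24*145)) = 18105/(-145/24) = 18105*(-24/145) = -86904/29 ≈ -2996.7)
(29251 + Q) + 171*13 = (29251 - 86904/29) + 171*13 = 761375/29 + 2223 = 825842/29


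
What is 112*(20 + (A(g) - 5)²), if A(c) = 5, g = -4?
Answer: 2240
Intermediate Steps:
112*(20 + (A(g) - 5)²) = 112*(20 + (5 - 5)²) = 112*(20 + 0²) = 112*(20 + 0) = 112*20 = 2240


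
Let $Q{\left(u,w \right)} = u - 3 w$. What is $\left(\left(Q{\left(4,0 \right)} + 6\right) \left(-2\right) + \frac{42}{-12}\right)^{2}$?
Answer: $\frac{2209}{4} \approx 552.25$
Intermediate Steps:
$\left(\left(Q{\left(4,0 \right)} + 6\right) \left(-2\right) + \frac{42}{-12}\right)^{2} = \left(\left(\left(4 - 0\right) + 6\right) \left(-2\right) + \frac{42}{-12}\right)^{2} = \left(\left(\left(4 + 0\right) + 6\right) \left(-2\right) + 42 \left(- \frac{1}{12}\right)\right)^{2} = \left(\left(4 + 6\right) \left(-2\right) - \frac{7}{2}\right)^{2} = \left(10 \left(-2\right) - \frac{7}{2}\right)^{2} = \left(-20 - \frac{7}{2}\right)^{2} = \left(- \frac{47}{2}\right)^{2} = \frac{2209}{4}$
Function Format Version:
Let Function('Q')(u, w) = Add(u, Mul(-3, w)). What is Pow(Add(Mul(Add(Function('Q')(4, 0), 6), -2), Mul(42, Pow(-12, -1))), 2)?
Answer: Rational(2209, 4) ≈ 552.25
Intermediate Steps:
Pow(Add(Mul(Add(Function('Q')(4, 0), 6), -2), Mul(42, Pow(-12, -1))), 2) = Pow(Add(Mul(Add(Add(4, Mul(-3, 0)), 6), -2), Mul(42, Pow(-12, -1))), 2) = Pow(Add(Mul(Add(Add(4, 0), 6), -2), Mul(42, Rational(-1, 12))), 2) = Pow(Add(Mul(Add(4, 6), -2), Rational(-7, 2)), 2) = Pow(Add(Mul(10, -2), Rational(-7, 2)), 2) = Pow(Add(-20, Rational(-7, 2)), 2) = Pow(Rational(-47, 2), 2) = Rational(2209, 4)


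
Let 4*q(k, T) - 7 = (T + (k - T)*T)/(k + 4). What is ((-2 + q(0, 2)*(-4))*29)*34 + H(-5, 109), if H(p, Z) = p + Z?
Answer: -8277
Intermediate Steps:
q(k, T) = 7/4 + (T + T*(k - T))/(4*(4 + k)) (q(k, T) = 7/4 + ((T + (k - T)*T)/(k + 4))/4 = 7/4 + ((T + T*(k - T))/(4 + k))/4 = 7/4 + (T + T*(k - T))/(4*(4 + k)))
H(p, Z) = Z + p
((-2 + q(0, 2)*(-4))*29)*34 + H(-5, 109) = ((-2 + ((28 + 2 - 1*2² + 7*0 + 2*0)/(4*(4 + 0)))*(-4))*29)*34 + (109 - 5) = ((-2 + ((¼)*(28 + 2 - 1*4 + 0 + 0)/4)*(-4))*29)*34 + 104 = ((-2 + ((¼)*(¼)*(28 + 2 - 4 + 0 + 0))*(-4))*29)*34 + 104 = ((-2 + ((¼)*(¼)*26)*(-4))*29)*34 + 104 = ((-2 + (13/8)*(-4))*29)*34 + 104 = ((-2 - 13/2)*29)*34 + 104 = -17/2*29*34 + 104 = -493/2*34 + 104 = -8381 + 104 = -8277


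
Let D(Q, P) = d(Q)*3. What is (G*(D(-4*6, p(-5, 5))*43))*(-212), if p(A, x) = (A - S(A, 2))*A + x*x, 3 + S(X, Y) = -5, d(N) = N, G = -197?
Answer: -129301344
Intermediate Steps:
S(X, Y) = -8 (S(X, Y) = -3 - 5 = -8)
p(A, x) = x² + A*(8 + A) (p(A, x) = (A - 1*(-8))*A + x*x = (A + 8)*A + x² = (8 + A)*A + x² = A*(8 + A) + x² = x² + A*(8 + A))
D(Q, P) = 3*Q (D(Q, P) = Q*3 = 3*Q)
(G*(D(-4*6, p(-5, 5))*43))*(-212) = -197*3*(-4*6)*43*(-212) = -197*3*(-24)*43*(-212) = -(-14184)*43*(-212) = -197*(-3096)*(-212) = 609912*(-212) = -129301344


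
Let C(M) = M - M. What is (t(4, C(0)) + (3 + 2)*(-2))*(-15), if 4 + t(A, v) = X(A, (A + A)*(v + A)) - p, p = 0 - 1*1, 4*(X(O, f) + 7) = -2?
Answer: 615/2 ≈ 307.50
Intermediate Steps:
X(O, f) = -15/2 (X(O, f) = -7 + (¼)*(-2) = -7 - ½ = -15/2)
p = -1 (p = 0 - 1 = -1)
C(M) = 0
t(A, v) = -21/2 (t(A, v) = -4 + (-15/2 - 1*(-1)) = -4 + (-15/2 + 1) = -4 - 13/2 = -21/2)
(t(4, C(0)) + (3 + 2)*(-2))*(-15) = (-21/2 + (3 + 2)*(-2))*(-15) = (-21/2 + 5*(-2))*(-15) = (-21/2 - 10)*(-15) = -41/2*(-15) = 615/2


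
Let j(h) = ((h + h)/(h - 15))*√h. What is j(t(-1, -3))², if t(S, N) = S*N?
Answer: ¾ ≈ 0.75000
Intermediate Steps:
t(S, N) = N*S
j(h) = 2*h^(3/2)/(-15 + h) (j(h) = ((2*h)/(-15 + h))*√h = (2*h/(-15 + h))*√h = 2*h^(3/2)/(-15 + h))
j(t(-1, -3))² = (2*(-3*(-1))^(3/2)/(-15 - 3*(-1)))² = (2*3^(3/2)/(-15 + 3))² = (2*(3*√3)/(-12))² = (2*(3*√3)*(-1/12))² = (-√3/2)² = ¾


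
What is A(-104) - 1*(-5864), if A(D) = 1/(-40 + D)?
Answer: 844415/144 ≈ 5864.0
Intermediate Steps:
A(-104) - 1*(-5864) = 1/(-40 - 104) - 1*(-5864) = 1/(-144) + 5864 = -1/144 + 5864 = 844415/144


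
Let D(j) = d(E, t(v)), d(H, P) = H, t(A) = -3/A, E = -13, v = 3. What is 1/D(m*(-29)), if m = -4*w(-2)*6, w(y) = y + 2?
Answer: -1/13 ≈ -0.076923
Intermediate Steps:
w(y) = 2 + y
m = 0 (m = -4*(2 - 2)*6 = -4*0*6 = 0*6 = 0)
D(j) = -13
1/D(m*(-29)) = 1/(-13) = -1/13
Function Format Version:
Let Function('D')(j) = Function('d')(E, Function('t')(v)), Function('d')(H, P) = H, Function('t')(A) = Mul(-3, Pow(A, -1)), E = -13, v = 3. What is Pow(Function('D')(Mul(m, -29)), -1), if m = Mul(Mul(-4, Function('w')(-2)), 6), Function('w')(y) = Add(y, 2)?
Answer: Rational(-1, 13) ≈ -0.076923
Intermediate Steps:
Function('w')(y) = Add(2, y)
m = 0 (m = Mul(Mul(-4, Add(2, -2)), 6) = Mul(Mul(-4, 0), 6) = Mul(0, 6) = 0)
Function('D')(j) = -13
Pow(Function('D')(Mul(m, -29)), -1) = Pow(-13, -1) = Rational(-1, 13)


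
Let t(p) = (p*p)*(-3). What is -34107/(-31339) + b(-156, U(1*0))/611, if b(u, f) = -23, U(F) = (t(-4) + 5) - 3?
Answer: 20118580/19148129 ≈ 1.0507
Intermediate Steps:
t(p) = -3*p**2 (t(p) = p**2*(-3) = -3*p**2)
U(F) = -46 (U(F) = (-3*(-4)**2 + 5) - 3 = (-3*16 + 5) - 3 = (-48 + 5) - 3 = -43 - 3 = -46)
-34107/(-31339) + b(-156, U(1*0))/611 = -34107/(-31339) - 23/611 = -34107*(-1/31339) - 23*1/611 = 34107/31339 - 23/611 = 20118580/19148129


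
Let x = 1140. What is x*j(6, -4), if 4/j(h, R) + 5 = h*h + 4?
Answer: 912/7 ≈ 130.29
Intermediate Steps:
j(h, R) = 4/(-1 + h²) (j(h, R) = 4/(-5 + (h*h + 4)) = 4/(-5 + (h² + 4)) = 4/(-5 + (4 + h²)) = 4/(-1 + h²))
x*j(6, -4) = 1140*(4/(-1 + 6²)) = 1140*(4/(-1 + 36)) = 1140*(4/35) = 912/7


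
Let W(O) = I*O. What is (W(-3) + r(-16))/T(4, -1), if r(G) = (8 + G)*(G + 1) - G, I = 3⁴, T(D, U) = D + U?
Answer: -107/3 ≈ -35.667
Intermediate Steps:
I = 81
r(G) = -G + (1 + G)*(8 + G) (r(G) = (8 + G)*(1 + G) - G = (1 + G)*(8 + G) - G = -G + (1 + G)*(8 + G))
W(O) = 81*O
(W(-3) + r(-16))/T(4, -1) = (81*(-3) + (8 + (-16)² + 8*(-16)))/(4 - 1) = (-243 + (8 + 256 - 128))/3 = (-243 + 136)*(⅓) = -107*⅓ = -107/3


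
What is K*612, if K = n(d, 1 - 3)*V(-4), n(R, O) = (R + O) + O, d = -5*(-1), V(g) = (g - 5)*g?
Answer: 22032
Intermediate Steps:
V(g) = g*(-5 + g) (V(g) = (-5 + g)*g = g*(-5 + g))
d = 5
n(R, O) = R + 2*O (n(R, O) = (O + R) + O = R + 2*O)
K = 36 (K = (5 + 2*(1 - 3))*(-4*(-5 - 4)) = (5 + 2*(-2))*(-4*(-9)) = (5 - 4)*36 = 1*36 = 36)
K*612 = 36*612 = 22032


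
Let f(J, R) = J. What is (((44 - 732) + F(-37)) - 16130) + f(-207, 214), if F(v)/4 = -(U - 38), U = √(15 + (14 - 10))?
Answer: -16873 - 4*√19 ≈ -16890.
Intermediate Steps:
U = √19 (U = √(15 + 4) = √19 ≈ 4.3589)
F(v) = 152 - 4*√19 (F(v) = 4*(-(√19 - 38)) = 4*(-(-38 + √19)) = 4*(38 - √19) = 152 - 4*√19)
(((44 - 732) + F(-37)) - 16130) + f(-207, 214) = (((44 - 732) + (152 - 4*√19)) - 16130) - 207 = ((-688 + (152 - 4*√19)) - 16130) - 207 = ((-536 - 4*√19) - 16130) - 207 = (-16666 - 4*√19) - 207 = -16873 - 4*√19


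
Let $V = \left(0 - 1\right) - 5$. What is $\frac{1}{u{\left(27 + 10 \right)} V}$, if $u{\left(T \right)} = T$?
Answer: $- \frac{1}{222} \approx -0.0045045$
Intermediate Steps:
$V = -6$ ($V = -1 - 5 = -6$)
$\frac{1}{u{\left(27 + 10 \right)} V} = \frac{1}{\left(27 + 10\right) \left(-6\right)} = \frac{1}{37 \left(-6\right)} = \frac{1}{-222} = - \frac{1}{222}$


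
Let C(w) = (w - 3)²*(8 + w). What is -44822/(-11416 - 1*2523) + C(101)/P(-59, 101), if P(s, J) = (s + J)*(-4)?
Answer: -520868461/83634 ≈ -6228.0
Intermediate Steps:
P(s, J) = -4*J - 4*s (P(s, J) = (J + s)*(-4) = -4*J - 4*s)
C(w) = (-3 + w)²*(8 + w)
-44822/(-11416 - 1*2523) + C(101)/P(-59, 101) = -44822/(-11416 - 1*2523) + ((-3 + 101)²*(8 + 101))/(-4*101 - 4*(-59)) = -44822/(-11416 - 2523) + (98²*109)/(-404 + 236) = -44822/(-13939) + (9604*109)/(-168) = -44822*(-1/13939) + 1046836*(-1/168) = 44822/13939 - 37387/6 = -520868461/83634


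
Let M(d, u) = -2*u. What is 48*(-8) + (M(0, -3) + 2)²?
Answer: -320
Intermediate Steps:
48*(-8) + (M(0, -3) + 2)² = 48*(-8) + (-2*(-3) + 2)² = -384 + (6 + 2)² = -384 + 8² = -384 + 64 = -320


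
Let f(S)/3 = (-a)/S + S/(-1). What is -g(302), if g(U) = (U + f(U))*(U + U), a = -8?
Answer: 364768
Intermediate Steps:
f(S) = -3*S + 24/S (f(S) = 3*((-1*(-8))/S + S/(-1)) = 3*(8/S + S*(-1)) = 3*(8/S - S) = 3*(-S + 8/S) = -3*S + 24/S)
g(U) = 2*U*(-2*U + 24/U) (g(U) = (U + (-3*U + 24/U))*(U + U) = (-2*U + 24/U)*(2*U) = 2*U*(-2*U + 24/U))
-g(302) = -(48 - 4*302²) = -(48 - 4*91204) = -(48 - 364816) = -1*(-364768) = 364768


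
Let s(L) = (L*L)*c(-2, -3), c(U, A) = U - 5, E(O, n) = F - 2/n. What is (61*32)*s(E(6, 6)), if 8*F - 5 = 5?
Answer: -103334/9 ≈ -11482.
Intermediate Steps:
F = 5/4 (F = 5/8 + (⅛)*5 = 5/8 + 5/8 = 5/4 ≈ 1.2500)
E(O, n) = 5/4 - 2/n
c(U, A) = -5 + U
s(L) = -7*L² (s(L) = (L*L)*(-5 - 2) = L²*(-7) = -7*L²)
(61*32)*s(E(6, 6)) = (61*32)*(-7*(5/4 - 2/6)²) = 1952*(-7*(5/4 - 2*⅙)²) = 1952*(-7*(5/4 - ⅓)²) = 1952*(-7*(11/12)²) = 1952*(-7*121/144) = 1952*(-847/144) = -103334/9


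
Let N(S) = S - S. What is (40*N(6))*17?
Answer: 0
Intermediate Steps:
N(S) = 0
(40*N(6))*17 = (40*0)*17 = 0*17 = 0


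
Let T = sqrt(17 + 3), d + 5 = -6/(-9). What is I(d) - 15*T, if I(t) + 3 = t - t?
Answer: -3 - 30*sqrt(5) ≈ -70.082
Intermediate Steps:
d = -13/3 (d = -5 - 6/(-9) = -5 - 6*(-1/9) = -5 + 2/3 = -13/3 ≈ -4.3333)
I(t) = -3 (I(t) = -3 + (t - t) = -3 + 0 = -3)
T = 2*sqrt(5) (T = sqrt(20) = 2*sqrt(5) ≈ 4.4721)
I(d) - 15*T = -3 - 30*sqrt(5)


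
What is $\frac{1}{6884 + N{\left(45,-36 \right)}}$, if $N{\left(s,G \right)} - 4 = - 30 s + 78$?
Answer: $\frac{1}{5616} \approx 0.00017806$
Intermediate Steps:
$N{\left(s,G \right)} = 82 - 30 s$ ($N{\left(s,G \right)} = 4 - \left(-78 + 30 s\right) = 82 - 30 s$)
$\frac{1}{6884 + N{\left(45,-36 \right)}} = \frac{1}{6884 + \left(82 - 1350\right)} = \frac{1}{6884 - 1268} = \frac{1}{5616}$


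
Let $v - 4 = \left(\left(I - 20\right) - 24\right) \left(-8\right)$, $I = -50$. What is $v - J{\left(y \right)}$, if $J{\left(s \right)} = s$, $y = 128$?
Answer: $628$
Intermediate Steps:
$v = 756$ ($v = 4 + \left(\left(-50 - 20\right) - 24\right) \left(-8\right) = 4 + \left(-70 - 24\right) \left(-8\right) = 4 - -752 = 4 + 752 = 756$)
$v - J{\left(y \right)} = 756 - 128 = 628$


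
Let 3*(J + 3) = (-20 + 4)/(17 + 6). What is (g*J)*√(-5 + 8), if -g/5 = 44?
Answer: 49060*√3/69 ≈ 1231.5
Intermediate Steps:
g = -220 (g = -5*44 = -220)
J = -223/69 (J = -3 + ((-20 + 4)/(17 + 6))/3 = -3 + (-16/23)/3 = -3 + (-16*1/23)/3 = -3 + (⅓)*(-16/23) = -3 - 16/69 = -223/69 ≈ -3.2319)
(g*J)*√(-5 + 8) = (-220*(-223/69))*√(-5 + 8) = 49060*√3/69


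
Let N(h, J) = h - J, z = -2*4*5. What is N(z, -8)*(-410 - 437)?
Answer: 27104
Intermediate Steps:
z = -40 (z = -8*5 = -40)
N(z, -8)*(-410 - 437) = (-40 - 1*(-8))*(-410 - 437) = (-40 + 8)*(-847) = -32*(-847) = 27104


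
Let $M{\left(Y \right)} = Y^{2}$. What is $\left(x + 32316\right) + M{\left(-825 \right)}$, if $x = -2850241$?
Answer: $-2137300$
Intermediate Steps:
$\left(x + 32316\right) + M{\left(-825 \right)} = \left(-2850241 + 32316\right) + \left(-825\right)^{2} = -2817925 + 680625 = -2137300$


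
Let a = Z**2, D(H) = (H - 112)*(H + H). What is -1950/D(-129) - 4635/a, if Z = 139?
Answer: -54311830/200223523 ≈ -0.27126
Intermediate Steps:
D(H) = 2*H*(-112 + H) (D(H) = (-112 + H)*(2*H) = 2*H*(-112 + H))
a = 19321 (a = 139**2 = 19321)
-1950/D(-129) - 4635/a = -1950*(-1/(258*(-112 - 129))) - 4635/19321 = -1950/(2*(-129)*(-241)) - 4635*1/19321 = -1950/62178 - 4635/19321 = -1950*1/62178 - 4635/19321 = -325/10363 - 4635/19321 = -54311830/200223523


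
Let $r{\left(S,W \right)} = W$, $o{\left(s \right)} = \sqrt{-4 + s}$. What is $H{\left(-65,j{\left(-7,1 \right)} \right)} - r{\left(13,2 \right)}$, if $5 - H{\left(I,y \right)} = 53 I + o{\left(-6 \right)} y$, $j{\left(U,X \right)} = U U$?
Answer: $3448 - 49 i \sqrt{10} \approx 3448.0 - 154.95 i$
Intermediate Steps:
$j{\left(U,X \right)} = U^{2}$
$H{\left(I,y \right)} = 5 - 53 I - i y \sqrt{10}$ ($H{\left(I,y \right)} = 5 - \left(53 I + \sqrt{-4 - 6} y\right) = 5 - \left(53 I + \sqrt{-10} y\right) = 5 - \left(53 I + i \sqrt{10} y\right) = 5 - \left(53 I + i y \sqrt{10}\right) = 5 - 53 I - i y \sqrt{10}$)
$H{\left(-65,j{\left(-7,1 \right)} \right)} - r{\left(13,2 \right)} = \left(5 - -3445 - i \left(-7\right)^{2} \sqrt{10}\right) - 2 = \left(5 + 3445 - i 49 \sqrt{10}\right) - 2 = \left(5 + 3445 - 49 i \sqrt{10}\right) - 2 = \left(3450 - 49 i \sqrt{10}\right) - 2 = 3448 - 49 i \sqrt{10}$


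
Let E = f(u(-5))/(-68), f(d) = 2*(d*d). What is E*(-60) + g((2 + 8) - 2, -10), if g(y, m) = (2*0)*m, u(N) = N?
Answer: 750/17 ≈ 44.118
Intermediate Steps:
f(d) = 2*d²
g(y, m) = 0 (g(y, m) = 0*m = 0)
E = -25/34 (E = (2*(-5)²)/(-68) = (2*25)*(-1/68) = 50*(-1/68) = -25/34 ≈ -0.73529)
E*(-60) + g((2 + 8) - 2, -10) = -25/34*(-60) + 0 = 750/17 + 0 = 750/17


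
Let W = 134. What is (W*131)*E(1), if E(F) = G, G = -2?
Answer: -35108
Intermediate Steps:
E(F) = -2
(W*131)*E(1) = (134*131)*(-2) = 17554*(-2) = -35108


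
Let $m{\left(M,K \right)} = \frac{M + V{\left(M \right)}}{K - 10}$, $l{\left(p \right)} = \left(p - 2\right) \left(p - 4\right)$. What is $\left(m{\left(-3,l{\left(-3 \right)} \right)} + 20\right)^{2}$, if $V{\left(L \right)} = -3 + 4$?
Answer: $\frac{248004}{625} \approx 396.81$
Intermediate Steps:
$V{\left(L \right)} = 1$
$l{\left(p \right)} = \left(-4 + p\right) \left(-2 + p\right)$ ($l{\left(p \right)} = \left(-2 + p\right) \left(-4 + p\right) = \left(-4 + p\right) \left(-2 + p\right)$)
$m{\left(M,K \right)} = \frac{1 + M}{-10 + K}$ ($m{\left(M,K \right)} = \frac{M + 1}{K - 10} = \frac{1 + M}{-10 + K}$)
$\left(m{\left(-3,l{\left(-3 \right)} \right)} + 20\right)^{2} = \left(\frac{1 - 3}{-10 + \left(8 + \left(-3\right)^{2} - -18\right)} + 20\right)^{2} = \left(\frac{1}{-10 + \left(8 + 9 + 18\right)} \left(-2\right) + 20\right)^{2} = \left(\frac{1}{-10 + 35} \left(-2\right) + 20\right)^{2} = \left(\frac{1}{25} \left(-2\right) + 20\right)^{2} = \left(- \frac{2}{25} + 20\right)^{2} = \left(\frac{498}{25}\right)^{2} = \frac{248004}{625}$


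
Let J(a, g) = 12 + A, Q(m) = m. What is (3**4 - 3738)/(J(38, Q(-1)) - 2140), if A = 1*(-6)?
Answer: 3657/2134 ≈ 1.7137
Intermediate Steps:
A = -6
J(a, g) = 6 (J(a, g) = 12 - 6 = 6)
(3**4 - 3738)/(J(38, Q(-1)) - 2140) = (3**4 - 3738)/(6 - 2140) = (81 - 3738)/(-2134) = -3657*(-1/2134) = 3657/2134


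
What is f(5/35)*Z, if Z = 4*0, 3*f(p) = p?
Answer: 0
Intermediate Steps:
f(p) = p/3
Z = 0
f(5/35)*Z = ((5/35)/3)*0 = ((5*(1/35))/3)*0 = ((⅓)*(⅐))*0 = (1/21)*0 = 0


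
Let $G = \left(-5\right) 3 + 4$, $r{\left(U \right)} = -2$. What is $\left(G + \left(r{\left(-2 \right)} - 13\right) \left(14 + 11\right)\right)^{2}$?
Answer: $148996$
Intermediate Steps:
$G = -11$ ($G = -15 + 4 = -11$)
$\left(G + \left(r{\left(-2 \right)} - 13\right) \left(14 + 11\right)\right)^{2} = \left(-11 + \left(-2 - 13\right) \left(14 + 11\right)\right)^{2} = \left(-11 - 375\right)^{2} = \left(-386\right)^{2} = 148996$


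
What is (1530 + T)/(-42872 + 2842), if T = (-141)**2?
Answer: -21411/40030 ≈ -0.53487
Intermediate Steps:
T = 19881
(1530 + T)/(-42872 + 2842) = (1530 + 19881)/(-42872 + 2842) = 21411/(-40030) = 21411*(-1/40030) = -21411/40030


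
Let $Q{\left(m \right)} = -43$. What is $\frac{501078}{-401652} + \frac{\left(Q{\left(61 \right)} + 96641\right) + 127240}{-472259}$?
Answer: $- \frac{54423929263}{31613961978} \approx -1.7215$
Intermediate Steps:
$\frac{501078}{-401652} + \frac{\left(Q{\left(61 \right)} + 96641\right) + 127240}{-472259} = \frac{501078}{-401652} + \frac{\left(-43 + 96641\right) + 127240}{-472259} = 501078 \left(- \frac{1}{401652}\right) + \left(96598 + 127240\right) \left(- \frac{1}{472259}\right) = - \frac{83513}{66942} + 223838 \left(- \frac{1}{472259}\right) = - \frac{83513}{66942} - \frac{223838}{472259} = - \frac{54423929263}{31613961978}$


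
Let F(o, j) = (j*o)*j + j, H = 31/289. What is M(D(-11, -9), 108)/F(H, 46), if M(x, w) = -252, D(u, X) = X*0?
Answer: -5202/5635 ≈ -0.92316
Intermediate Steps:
D(u, X) = 0
H = 31/289 (H = 31*(1/289) = 31/289 ≈ 0.10727)
F(o, j) = j + o*j² (F(o, j) = o*j² + j = j + o*j²)
M(D(-11, -9), 108)/F(H, 46) = -252*1/(46*(1 + 46*(31/289))) = -252*1/(46*(1 + 1426/289)) = -252/(46*(1715/289)) = -252/78890/289 = -252*289/78890 = -5202/5635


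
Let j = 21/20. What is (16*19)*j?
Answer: 1596/5 ≈ 319.20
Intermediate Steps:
j = 21/20 (j = 21*(1/20) = 21/20 ≈ 1.0500)
(16*19)*j = (16*19)*(21/20) = 304*(21/20) = 1596/5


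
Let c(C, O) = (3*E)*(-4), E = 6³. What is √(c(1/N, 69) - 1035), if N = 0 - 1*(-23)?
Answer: 3*I*√403 ≈ 60.225*I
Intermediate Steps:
N = 23 (N = 0 + 23 = 23)
E = 216
c(C, O) = -2592 (c(C, O) = (3*216)*(-4) = 648*(-4) = -2592)
√(c(1/N, 69) - 1035) = √(-2592 - 1035) = √(-3627) = 3*I*√403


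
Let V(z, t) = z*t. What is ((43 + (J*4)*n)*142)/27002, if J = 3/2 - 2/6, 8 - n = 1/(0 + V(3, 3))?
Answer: 153005/364527 ≈ 0.41974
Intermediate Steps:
V(z, t) = t*z
n = 71/9 (n = 8 - 1/(0 + 3*3) = 8 - 1/(0 + 9) = 8 - 1/9 = 8 - 1*⅑ = 8 - ⅑ = 71/9 ≈ 7.8889)
J = 7/6 (J = 3*(½) - 2*⅙ = 3/2 - ⅓ = 7/6 ≈ 1.1667)
((43 + (J*4)*n)*142)/27002 = ((43 + ((7/6)*4)*(71/9))*142)/27002 = ((43 + (14/3)*(71/9))*142)*(1/27002) = ((43 + 994/27)*142)*(1/27002) = ((2155/27)*142)*(1/27002) = (306010/27)*(1/27002) = 153005/364527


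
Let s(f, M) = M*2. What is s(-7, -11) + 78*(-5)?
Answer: -412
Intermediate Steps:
s(f, M) = 2*M
s(-7, -11) + 78*(-5) = 2*(-11) + 78*(-5) = -22 - 390 = -412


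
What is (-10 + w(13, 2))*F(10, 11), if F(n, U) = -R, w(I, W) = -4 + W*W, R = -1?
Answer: -10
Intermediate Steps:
w(I, W) = -4 + W²
F(n, U) = 1 (F(n, U) = -1*(-1) = 1)
(-10 + w(13, 2))*F(10, 11) = (-10 + (-4 + 2²))*1 = (-10 + (-4 + 4))*1 = (-10 + 0)*1 = -10*1 = -10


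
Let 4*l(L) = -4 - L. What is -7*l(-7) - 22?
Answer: -109/4 ≈ -27.250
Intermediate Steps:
l(L) = -1 - L/4 (l(L) = (-4 - L)/4 = -1 - L/4)
-7*l(-7) - 22 = -7*(-1 - ¼*(-7)) - 22 = -7*(-1 + 7/4) - 22 = -7*¾ - 22 = -21/4 - 22 = -109/4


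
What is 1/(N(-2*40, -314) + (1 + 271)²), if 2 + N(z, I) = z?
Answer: 1/73902 ≈ 1.3531e-5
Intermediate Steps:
N(z, I) = -2 + z
1/(N(-2*40, -314) + (1 + 271)²) = 1/((-2 - 2*40) + (1 + 271)²) = 1/((-2 - 80) + 272²) = 1/(-82 + 73984) = 1/73902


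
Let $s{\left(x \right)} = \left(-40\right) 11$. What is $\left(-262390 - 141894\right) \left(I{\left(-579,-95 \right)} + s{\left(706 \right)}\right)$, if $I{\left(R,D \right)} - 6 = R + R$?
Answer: $643620128$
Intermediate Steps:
$s{\left(x \right)} = -440$
$I{\left(R,D \right)} = 6 + 2 R$ ($I{\left(R,D \right)} = 6 + \left(R + R\right) = 6 + 2 R$)
$\left(-262390 - 141894\right) \left(I{\left(-579,-95 \right)} + s{\left(706 \right)}\right) = \left(-262390 - 141894\right) \left(\left(6 + 2 \left(-579\right)\right) - 440\right) = - 404284 \left(\left(6 - 1158\right) - 440\right) = - 404284 \left(-1152 - 440\right) = \left(-404284\right) \left(-1592\right) = 643620128$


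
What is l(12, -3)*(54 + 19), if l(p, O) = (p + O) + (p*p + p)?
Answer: 12045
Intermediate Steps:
l(p, O) = O + p² + 2*p (l(p, O) = (O + p) + (p² + p) = (O + p) + (p + p²) = O + p² + 2*p)
l(12, -3)*(54 + 19) = (-3 + 12² + 2*12)*(54 + 19) = (-3 + 144 + 24)*73 = 165*73 = 12045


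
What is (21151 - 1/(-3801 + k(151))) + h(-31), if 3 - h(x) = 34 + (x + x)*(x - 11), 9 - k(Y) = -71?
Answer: 68898037/3721 ≈ 18516.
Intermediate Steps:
k(Y) = 80 (k(Y) = 9 - 1*(-71) = 9 + 71 = 80)
h(x) = -31 - 2*x*(-11 + x) (h(x) = 3 - (34 + (x + x)*(x - 11)) = 3 - (34 + (2*x)*(-11 + x)) = 3 - (34 + 2*x*(-11 + x)) = 3 + (-34 - 2*x*(-11 + x)) = -31 - 2*x*(-11 + x))
(21151 - 1/(-3801 + k(151))) + h(-31) = (21151 - 1/(-3801 + 80)) + (-31 - 2*(-31)**2 + 22*(-31)) = (21151 - 1/(-3721)) + (-31 - 2*961 - 682) = (21151 - 1*(-1/3721)) + (-31 - 1922 - 682) = (21151 + 1/3721) - 2635 = 78702872/3721 - 2635 = 68898037/3721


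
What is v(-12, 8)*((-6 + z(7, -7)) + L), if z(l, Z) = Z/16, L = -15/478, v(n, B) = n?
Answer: 74211/956 ≈ 77.627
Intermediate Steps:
L = -15/478 (L = -15*1/478 = -15/478 ≈ -0.031381)
z(l, Z) = Z/16 (z(l, Z) = Z*(1/16) = Z/16)
v(-12, 8)*((-6 + z(7, -7)) + L) = -12*((-6 + (1/16)*(-7)) - 15/478) = -12*((-6 - 7/16) - 15/478) = -12*(-103/16 - 15/478) = -12*(-24737/3824) = 74211/956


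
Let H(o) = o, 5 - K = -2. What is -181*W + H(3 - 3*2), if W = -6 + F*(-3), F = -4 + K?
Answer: 2712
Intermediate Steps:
K = 7 (K = 5 - 1*(-2) = 5 + 2 = 7)
F = 3 (F = -4 + 7 = 3)
W = -15 (W = -6 + 3*(-3) = -6 - 9 = -15)
-181*W + H(3 - 3*2) = -181*(-15) + (3 - 3*2) = 2715 + (3 - 6) = 2715 - 3 = 2712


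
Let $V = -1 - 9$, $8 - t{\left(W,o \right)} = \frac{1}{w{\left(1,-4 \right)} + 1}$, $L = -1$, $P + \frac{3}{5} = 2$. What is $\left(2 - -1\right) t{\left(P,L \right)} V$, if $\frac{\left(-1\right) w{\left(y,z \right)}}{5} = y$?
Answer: $- \frac{495}{2} \approx -247.5$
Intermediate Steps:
$P = \frac{7}{5}$ ($P = - \frac{3}{5} + 2 = \frac{7}{5} \approx 1.4$)
$w{\left(y,z \right)} = - 5 y$
$t{\left(W,o \right)} = \frac{33}{4}$ ($t{\left(W,o \right)} = 8 - \frac{1}{\left(-5\right) 1 + 1} = 8 - \frac{1}{-5 + 1} = 8 - \frac{1}{-4} = 8 - - \frac{1}{4} = 8 + \frac{1}{4} = \frac{33}{4}$)
$V = -10$ ($V = -1 - 9 = -10$)
$\left(2 - -1\right) t{\left(P,L \right)} V = \left(2 - -1\right) \frac{33}{4} \left(-10\right) = \left(2 + 1\right) \frac{33}{4} \left(-10\right) = 3 \cdot \frac{33}{4} \left(-10\right) = \frac{99}{4} \left(-10\right) = - \frac{495}{2}$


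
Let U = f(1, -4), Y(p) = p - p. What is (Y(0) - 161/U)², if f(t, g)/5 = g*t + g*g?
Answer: 25921/3600 ≈ 7.2003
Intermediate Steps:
Y(p) = 0
f(t, g) = 5*g² + 5*g*t (f(t, g) = 5*(g*t + g*g) = 5*(g*t + g²) = 5*(g² + g*t) = 5*g² + 5*g*t)
U = 60 (U = 5*(-4)*(-4 + 1) = 5*(-4)*(-3) = 60)
(Y(0) - 161/U)² = (0 - 161/60)² = (-161/60)² = 25921/3600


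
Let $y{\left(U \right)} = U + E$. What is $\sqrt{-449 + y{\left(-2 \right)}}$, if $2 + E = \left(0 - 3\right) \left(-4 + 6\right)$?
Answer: $3 i \sqrt{51} \approx 21.424 i$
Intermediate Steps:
$E = -8$ ($E = -2 + \left(0 - 3\right) \left(-4 + 6\right) = -2 - 6 = -8$)
$y{\left(U \right)} = -8 + U$ ($y{\left(U \right)} = U - 8 = -8 + U$)
$\sqrt{-449 + y{\left(-2 \right)}} = \sqrt{-449 - 10} = \sqrt{-459} = 3 i \sqrt{51}$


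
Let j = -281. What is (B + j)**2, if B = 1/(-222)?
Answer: 3891638689/49284 ≈ 78964.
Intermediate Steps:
B = -1/222 ≈ -0.0045045
(B + j)**2 = (-1/222 - 281)**2 = (-62383/222)**2 = 3891638689/49284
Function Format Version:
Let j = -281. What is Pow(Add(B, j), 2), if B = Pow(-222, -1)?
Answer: Rational(3891638689, 49284) ≈ 78964.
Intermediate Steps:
B = Rational(-1, 222) ≈ -0.0045045
Pow(Add(B, j), 2) = Pow(Add(Rational(-1, 222), -281), 2) = Pow(Rational(-62383, 222), 2) = Rational(3891638689, 49284)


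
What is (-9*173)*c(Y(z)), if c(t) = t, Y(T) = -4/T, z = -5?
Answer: -6228/5 ≈ -1245.6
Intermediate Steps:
(-9*173)*c(Y(z)) = (-9*173)*(-4/(-5)) = -(-6228)*(-1)/5 = -1557*⅘ = -6228/5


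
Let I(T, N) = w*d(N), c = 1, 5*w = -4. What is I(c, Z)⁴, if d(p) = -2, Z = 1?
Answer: 4096/625 ≈ 6.5536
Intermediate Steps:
w = -⅘ (w = (⅕)*(-4) = -⅘ ≈ -0.80000)
I(T, N) = 8/5 (I(T, N) = -⅘*(-2) = 8/5)
I(c, Z)⁴ = (8/5)⁴ = 4096/625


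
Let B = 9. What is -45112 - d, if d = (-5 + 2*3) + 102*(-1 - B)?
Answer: -44093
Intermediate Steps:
d = -1019 (d = (-5 + 2*3) + 102*(-1 - 1*9) = (-5 + 6) + 102*(-1 - 9) = 1 + 102*(-10) = 1 - 1020 = -1019)
-45112 - d = -45112 - 1*(-1019) = -45112 + 1019 = -44093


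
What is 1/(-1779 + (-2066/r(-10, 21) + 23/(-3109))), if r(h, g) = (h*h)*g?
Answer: -3264450/5810692297 ≈ -0.00056180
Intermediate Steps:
r(h, g) = g*h² (r(h, g) = h²*g = g*h²)
1/(-1779 + (-2066/r(-10, 21) + 23/(-3109))) = 1/(-1779 + (-2066/(21*(-10)²) + 23/(-3109))) = 1/(-1779 + (-2066/(21*100) + 23*(-1/3109))) = 1/(-1779 + (-2066/2100 - 23/3109)) = 1/(-1779 + (-2066*1/2100 - 23/3109)) = 1/(-1779 + (-1033/1050 - 23/3109)) = 1/(-1779 - 3235747/3264450) = 1/(-5810692297/3264450) = -3264450/5810692297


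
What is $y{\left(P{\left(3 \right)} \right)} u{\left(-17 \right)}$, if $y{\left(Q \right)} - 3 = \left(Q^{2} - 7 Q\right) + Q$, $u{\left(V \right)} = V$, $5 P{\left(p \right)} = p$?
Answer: $\frac{102}{25} \approx 4.08$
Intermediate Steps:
$P{\left(p \right)} = \frac{p}{5}$
$y{\left(Q \right)} = 3 + Q^{2} - 6 Q$ ($y{\left(Q \right)} = 3 + \left(\left(Q^{2} - 7 Q\right) + Q\right) = 3 + \left(Q^{2} - 6 Q\right) = 3 + Q^{2} - 6 Q$)
$y{\left(P{\left(3 \right)} \right)} u{\left(-17 \right)} = \left(3 + \left(\frac{1}{5} \cdot 3\right)^{2} - 6 \cdot \frac{1}{5} \cdot 3\right) \left(-17\right) = \left(3 + \left(\frac{3}{5}\right)^{2} - \frac{18}{5}\right) \left(-17\right) = \left(3 + \frac{9}{25} - \frac{18}{5}\right) \left(-17\right) = \left(- \frac{6}{25}\right) \left(-17\right) = \frac{102}{25}$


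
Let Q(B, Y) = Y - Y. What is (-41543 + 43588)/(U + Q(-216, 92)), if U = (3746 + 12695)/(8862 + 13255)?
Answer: 45229265/16441 ≈ 2751.0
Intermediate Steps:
Q(B, Y) = 0
U = 16441/22117 ≈ 0.74336
(-41543 + 43588)/(U + Q(-216, 92)) = (-41543 + 43588)/(16441/22117 + 0) = 2045/(16441/22117) = 2045*(22117/16441) = 45229265/16441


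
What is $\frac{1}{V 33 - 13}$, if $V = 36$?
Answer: $\frac{1}{1175} \approx 0.00085106$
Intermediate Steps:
$\frac{1}{V 33 - 13} = \frac{1}{36 \cdot 33 - 13} = \frac{1}{1188 - 13} = \frac{1}{1175}$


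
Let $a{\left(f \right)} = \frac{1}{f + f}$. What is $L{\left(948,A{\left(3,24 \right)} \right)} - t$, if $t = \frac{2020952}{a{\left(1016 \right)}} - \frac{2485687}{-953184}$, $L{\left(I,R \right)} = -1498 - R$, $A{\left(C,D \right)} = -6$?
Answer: $- \frac{3914322498529591}{953184} \approx -4.1066 \cdot 10^{9}$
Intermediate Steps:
$a{\left(f \right)} = \frac{1}{2 f}$
$t = \frac{3914321076379063}{953184}$ ($t = \frac{2020952}{\frac{1}{2} \cdot \frac{1}{1016}} - \frac{2485687}{-953184} = \frac{2020952}{\frac{1}{2} \cdot \frac{1}{1016}} - - \frac{2485687}{953184} = 2020952 \frac{1}{\frac{1}{2032}} + \frac{2485687}{953184} = 2020952 \cdot 2032 + \frac{2485687}{953184} = 4106574464 + \frac{2485687}{953184} = \frac{3914321076379063}{953184} \approx 4.1066 \cdot 10^{9}$)
$L{\left(948,A{\left(3,24 \right)} \right)} - t = \left(-1498 - -6\right) - \frac{3914321076379063}{953184} = \left(-1498 + 6\right) - \frac{3914321076379063}{953184} = -1492 - \frac{3914321076379063}{953184} = - \frac{3914322498529591}{953184}$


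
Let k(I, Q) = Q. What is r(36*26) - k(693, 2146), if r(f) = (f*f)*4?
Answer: 3502238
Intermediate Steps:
r(f) = 4*f**2 (r(f) = f**2*4 = 4*f**2)
r(36*26) - k(693, 2146) = 4*(36*26)**2 - 1*2146 = 4*936**2 - 2146 = 4*876096 - 2146 = 3504384 - 2146 = 3502238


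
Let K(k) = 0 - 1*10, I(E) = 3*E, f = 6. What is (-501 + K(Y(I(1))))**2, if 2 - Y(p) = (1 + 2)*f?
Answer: 261121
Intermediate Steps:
Y(p) = -16 (Y(p) = 2 - (1 + 2)*6 = 2 - 3*6 = 2 - 1*18 = 2 - 18 = -16)
K(k) = -10 (K(k) = 0 - 10 = -10)
(-501 + K(Y(I(1))))**2 = (-501 - 10)**2 = (-511)**2 = 261121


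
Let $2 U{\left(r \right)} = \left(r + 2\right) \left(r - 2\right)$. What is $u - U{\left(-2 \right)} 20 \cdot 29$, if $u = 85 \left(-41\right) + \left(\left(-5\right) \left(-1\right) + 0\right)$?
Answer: $-3480$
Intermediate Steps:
$U{\left(r \right)} = \frac{\left(-2 + r\right) \left(2 + r\right)}{2}$ ($U{\left(r \right)} = \frac{\left(r + 2\right) \left(r - 2\right)}{2} = \frac{\left(2 + r\right) \left(-2 + r\right)}{2} = \frac{\left(-2 + r\right) \left(2 + r\right)}{2}$)
$u = -3480$ ($u = -3485 + \left(5 + 0\right) = -3485 + 5 = -3480$)
$u - U{\left(-2 \right)} 20 \cdot 29 = -3480 - \left(-2 + \frac{\left(-2\right)^{2}}{2}\right) 20 \cdot 29 = -3480 - \left(-2 + \frac{1}{2} \cdot 4\right) 20 \cdot 29 = -3480 - \left(-2 + 2\right) 20 \cdot 29 = -3480 - 0 \cdot 20 \cdot 29 = -3480 - 0 \cdot 29 = -3480 - 0 = -3480 + 0 = -3480$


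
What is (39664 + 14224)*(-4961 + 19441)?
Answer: 780298240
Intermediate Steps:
(39664 + 14224)*(-4961 + 19441) = 53888*14480 = 780298240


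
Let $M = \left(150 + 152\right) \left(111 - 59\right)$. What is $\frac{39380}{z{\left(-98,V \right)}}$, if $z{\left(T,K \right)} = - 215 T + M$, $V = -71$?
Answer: $\frac{19690}{18387} \approx 1.0709$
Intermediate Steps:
$M = 15704$ ($M = 302 \cdot 52 = 15704$)
$z{\left(T,K \right)} = 15704 - 215 T$ ($z{\left(T,K \right)} = - 215 T + 15704 = 15704 - 215 T$)
$\frac{39380}{z{\left(-98,V \right)}} = \frac{39380}{15704 - -21070} = \frac{39380}{15704 + 21070} = \frac{39380}{36774} = 39380 \cdot \frac{1}{36774} = \frac{19690}{18387}$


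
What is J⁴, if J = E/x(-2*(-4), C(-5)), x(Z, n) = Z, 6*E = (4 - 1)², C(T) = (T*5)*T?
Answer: 81/65536 ≈ 0.0012360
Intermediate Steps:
C(T) = 5*T² (C(T) = (5*T)*T = 5*T²)
E = 3/2 (E = (4 - 1)²/6 = (⅙)*3² = (⅙)*9 = 3/2 ≈ 1.5000)
J = 3/16 (J = 3/(2*((-2*(-4)))) = (3/2)/8 = (3/2)*(⅛) = 3/16 ≈ 0.18750)
J⁴ = (3/16)⁴ = 81/65536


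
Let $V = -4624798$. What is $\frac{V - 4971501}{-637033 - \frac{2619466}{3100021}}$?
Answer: $\frac{29748728422279}{1974818297159} \approx 15.064$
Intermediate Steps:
$\frac{V - 4971501}{-637033 - \frac{2619466}{3100021}} = \frac{-4624798 - 4971501}{-637033 - \frac{2619466}{3100021}} = - \frac{9596299}{-637033 - \frac{2619466}{3100021}} = - \frac{9596299}{- \frac{1974818297159}{3100021}} = \left(-9596299\right) \left(- \frac{3100021}{1974818297159}\right) = \frac{29748728422279}{1974818297159}$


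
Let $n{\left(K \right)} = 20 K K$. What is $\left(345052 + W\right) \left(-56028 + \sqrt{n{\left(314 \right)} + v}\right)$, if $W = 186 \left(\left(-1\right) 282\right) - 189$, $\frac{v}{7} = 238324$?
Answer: $-16383203508 + 584822 \sqrt{910047} \approx -1.5825 \cdot 10^{10}$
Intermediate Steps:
$v = 1668268$ ($v = 7 \cdot 238324 = 1668268$)
$n{\left(K \right)} = 20 K^{2}$
$W = -52641$ ($W = 186 \left(-282\right) - 189 = -52452 - 189 = -52641$)
$\left(345052 + W\right) \left(-56028 + \sqrt{n{\left(314 \right)} + v}\right) = \left(345052 - 52641\right) \left(-56028 + \sqrt{20 \cdot 314^{2} + 1668268}\right) = 292411 \left(-56028 + \sqrt{20 \cdot 98596 + 1668268}\right) = 292411 \left(-56028 + \sqrt{1971920 + 1668268}\right) = 292411 \left(-56028 + \sqrt{3640188}\right) = 292411 \left(-56028 + 2 \sqrt{910047}\right) = -16383203508 + 584822 \sqrt{910047}$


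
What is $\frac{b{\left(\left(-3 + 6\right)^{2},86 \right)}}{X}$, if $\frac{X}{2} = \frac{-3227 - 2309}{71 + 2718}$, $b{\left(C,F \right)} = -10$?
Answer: $\frac{13945}{5536} \approx 2.519$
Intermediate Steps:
$X = - \frac{11072}{2789}$ ($X = 2 \frac{-3227 - 2309}{71 + 2718} = 2 \left(- \frac{5536}{2789}\right) = - \frac{11072}{2789} \approx -3.9699$)
$\frac{b{\left(\left(-3 + 6\right)^{2},86 \right)}}{X} = - \frac{10}{- \frac{11072}{2789}} = \left(-10\right) \left(- \frac{2789}{11072}\right) = \frac{13945}{5536}$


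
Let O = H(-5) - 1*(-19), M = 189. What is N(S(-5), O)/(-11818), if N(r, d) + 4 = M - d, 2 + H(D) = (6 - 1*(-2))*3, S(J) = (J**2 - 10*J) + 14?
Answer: -72/5909 ≈ -0.012185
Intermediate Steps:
S(J) = 14 + J**2 - 10*J
H(D) = 22 (H(D) = -2 + (6 - 1*(-2))*3 = -2 + (6 + 2)*3 = -2 + 8*3 = -2 + 24 = 22)
O = 41 (O = 22 - 1*(-19) = 22 + 19 = 41)
N(r, d) = 185 - d (N(r, d) = -4 + (189 - d) = 185 - d)
N(S(-5), O)/(-11818) = (185 - 1*41)/(-11818) = (185 - 41)*(-1/11818) = 144*(-1/11818) = -72/5909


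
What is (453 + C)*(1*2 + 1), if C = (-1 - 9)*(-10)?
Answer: 1659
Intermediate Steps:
C = 100 (C = -10*(-10) = 100)
(453 + C)*(1*2 + 1) = (453 + 100)*(1*2 + 1) = 553*(2 + 1) = 553*3 = 1659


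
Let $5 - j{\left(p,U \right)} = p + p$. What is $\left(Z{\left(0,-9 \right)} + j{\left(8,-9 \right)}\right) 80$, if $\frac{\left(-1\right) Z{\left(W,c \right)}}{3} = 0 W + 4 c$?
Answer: $7760$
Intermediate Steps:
$j{\left(p,U \right)} = 5 - 2 p$ ($j{\left(p,U \right)} = 5 - \left(p + p\right) = 5 - 2 p$)
$Z{\left(W,c \right)} = - 12 c$ ($Z{\left(W,c \right)} = - 3 \left(0 W + 4 c\right) = - 3 \left(0 + 4 c\right) = - 3 \cdot 4 c = - 12 c$)
$\left(Z{\left(0,-9 \right)} + j{\left(8,-9 \right)}\right) 80 = \left(\left(-12\right) \left(-9\right) + \left(5 - 16\right)\right) 80 = \left(108 + \left(5 - 16\right)\right) 80 = \left(108 - 11\right) 80 = 97 \cdot 80 = 7760$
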